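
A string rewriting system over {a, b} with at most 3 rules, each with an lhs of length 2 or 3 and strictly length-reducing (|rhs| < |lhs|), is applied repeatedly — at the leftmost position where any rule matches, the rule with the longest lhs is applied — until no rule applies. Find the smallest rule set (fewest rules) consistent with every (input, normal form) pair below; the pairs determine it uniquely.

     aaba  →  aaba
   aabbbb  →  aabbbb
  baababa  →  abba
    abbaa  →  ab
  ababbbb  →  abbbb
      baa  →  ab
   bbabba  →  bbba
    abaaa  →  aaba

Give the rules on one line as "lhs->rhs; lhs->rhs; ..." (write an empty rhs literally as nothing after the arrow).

baa->ab; bab->b

  | aaba
  | aabbbb
  | baababa => abbaba => abba
  | abbaa => abab => ab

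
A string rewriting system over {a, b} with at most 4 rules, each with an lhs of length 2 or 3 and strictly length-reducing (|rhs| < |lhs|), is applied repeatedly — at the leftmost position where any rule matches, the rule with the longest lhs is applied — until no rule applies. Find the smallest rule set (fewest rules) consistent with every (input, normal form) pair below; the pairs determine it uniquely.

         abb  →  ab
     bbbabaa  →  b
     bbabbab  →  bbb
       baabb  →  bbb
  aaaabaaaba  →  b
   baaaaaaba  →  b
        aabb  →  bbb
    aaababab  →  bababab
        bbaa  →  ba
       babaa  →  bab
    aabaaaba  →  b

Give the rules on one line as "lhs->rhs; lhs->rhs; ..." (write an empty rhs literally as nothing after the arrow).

aa->b; abb->ab; baa->b; bba->b

  | abb => ab
  | bbbabaa => bbbaa => bba => b
  | bbabbab => bbbab => bbb
  | baabb => bbb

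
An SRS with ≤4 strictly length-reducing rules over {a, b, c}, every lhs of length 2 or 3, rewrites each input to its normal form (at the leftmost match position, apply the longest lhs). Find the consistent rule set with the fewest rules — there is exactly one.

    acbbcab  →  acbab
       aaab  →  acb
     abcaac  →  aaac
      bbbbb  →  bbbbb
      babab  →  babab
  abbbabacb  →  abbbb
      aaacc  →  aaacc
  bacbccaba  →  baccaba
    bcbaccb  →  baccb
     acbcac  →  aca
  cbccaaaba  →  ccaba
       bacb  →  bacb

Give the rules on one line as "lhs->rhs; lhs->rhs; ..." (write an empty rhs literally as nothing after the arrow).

  | acbbcab => acbab
  | aaab => acb
  | abcaac => aaac
  | bbbbb

aab->cb; bba->bb; bc->; cac->ca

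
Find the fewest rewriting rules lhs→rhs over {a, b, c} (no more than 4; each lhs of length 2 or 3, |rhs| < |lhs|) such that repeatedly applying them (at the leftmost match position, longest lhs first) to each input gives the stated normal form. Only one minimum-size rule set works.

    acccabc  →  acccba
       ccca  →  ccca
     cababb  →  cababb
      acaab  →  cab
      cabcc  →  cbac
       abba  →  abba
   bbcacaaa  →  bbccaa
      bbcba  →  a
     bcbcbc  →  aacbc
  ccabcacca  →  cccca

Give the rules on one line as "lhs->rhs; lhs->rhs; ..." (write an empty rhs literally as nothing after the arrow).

abc->ba; aca->c; baa->; bcb->aa

  | acccabc => acccba
  | ccca
  | cababb
  | acaab => cab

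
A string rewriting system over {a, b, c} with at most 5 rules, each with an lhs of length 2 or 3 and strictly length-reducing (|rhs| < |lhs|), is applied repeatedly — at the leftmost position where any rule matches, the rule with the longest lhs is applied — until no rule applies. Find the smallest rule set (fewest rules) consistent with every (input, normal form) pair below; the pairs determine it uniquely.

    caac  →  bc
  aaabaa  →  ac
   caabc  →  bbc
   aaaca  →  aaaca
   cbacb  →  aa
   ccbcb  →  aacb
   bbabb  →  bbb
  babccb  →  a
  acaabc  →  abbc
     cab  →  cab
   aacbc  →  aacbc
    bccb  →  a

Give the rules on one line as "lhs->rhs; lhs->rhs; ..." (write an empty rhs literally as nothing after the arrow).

aab->ac; ba->; caa->b; ccb->aa

  | caac => bc
  | aaabaa => aacaa => aab => ac
  | caabc => bbc
  | aaaca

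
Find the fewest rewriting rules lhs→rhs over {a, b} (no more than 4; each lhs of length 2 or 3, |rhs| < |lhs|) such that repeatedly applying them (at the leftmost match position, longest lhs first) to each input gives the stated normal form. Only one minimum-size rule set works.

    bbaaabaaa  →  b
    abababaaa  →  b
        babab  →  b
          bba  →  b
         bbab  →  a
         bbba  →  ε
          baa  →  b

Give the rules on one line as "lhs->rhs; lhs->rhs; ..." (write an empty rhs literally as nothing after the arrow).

  | bbaaabaaa => aaaabaaa => baabaaa => aabaaa => bbaaa => aaaa => baa => aa => b
  | abababaaa => babaaa => abaaa => aa => b
  | babab => abab => b
  | bba => aa => b

aa->b; aba->; ba->a; bb->a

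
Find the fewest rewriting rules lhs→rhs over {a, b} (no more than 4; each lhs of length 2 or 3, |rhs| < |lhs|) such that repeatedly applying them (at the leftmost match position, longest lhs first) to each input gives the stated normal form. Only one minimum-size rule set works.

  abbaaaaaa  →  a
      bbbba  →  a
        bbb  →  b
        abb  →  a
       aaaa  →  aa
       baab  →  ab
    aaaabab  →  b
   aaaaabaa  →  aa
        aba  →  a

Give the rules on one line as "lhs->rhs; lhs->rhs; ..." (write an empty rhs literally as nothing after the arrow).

  | abbaaaaaa => aaaaaaa => aaaaa => aaa => a
  | bbbba => bba => a
  | bbb => b
  | abb => a

aaa->a; aab->b; ba->; bb->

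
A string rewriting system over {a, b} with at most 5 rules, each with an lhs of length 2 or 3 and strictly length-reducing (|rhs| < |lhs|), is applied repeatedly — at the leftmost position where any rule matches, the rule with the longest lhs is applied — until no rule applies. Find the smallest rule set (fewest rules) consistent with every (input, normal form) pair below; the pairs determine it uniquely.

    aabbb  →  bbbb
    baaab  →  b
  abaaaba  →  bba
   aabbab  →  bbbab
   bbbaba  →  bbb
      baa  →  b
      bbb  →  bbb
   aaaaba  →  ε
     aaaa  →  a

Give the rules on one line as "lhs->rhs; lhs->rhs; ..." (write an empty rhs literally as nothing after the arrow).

  | aabbb => bbbb
  | baaab => aaab => b
  | abaaaba => aaba => bba
  | aabbab => bbbab

aa->b; aaa->; aba->; baa->aa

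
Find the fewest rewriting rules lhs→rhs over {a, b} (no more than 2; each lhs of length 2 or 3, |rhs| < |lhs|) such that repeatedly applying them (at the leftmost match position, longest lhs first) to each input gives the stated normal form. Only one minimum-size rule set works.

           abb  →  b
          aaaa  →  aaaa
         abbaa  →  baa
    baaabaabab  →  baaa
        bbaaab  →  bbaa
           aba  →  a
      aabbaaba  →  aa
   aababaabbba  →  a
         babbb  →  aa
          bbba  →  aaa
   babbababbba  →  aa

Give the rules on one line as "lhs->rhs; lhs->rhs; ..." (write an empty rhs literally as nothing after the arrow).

  | abb => b
  | aaaa
  | abbaa => baa
  | baaabaabab => baaaabab => baaaab => baaa

ab->; bbb->aa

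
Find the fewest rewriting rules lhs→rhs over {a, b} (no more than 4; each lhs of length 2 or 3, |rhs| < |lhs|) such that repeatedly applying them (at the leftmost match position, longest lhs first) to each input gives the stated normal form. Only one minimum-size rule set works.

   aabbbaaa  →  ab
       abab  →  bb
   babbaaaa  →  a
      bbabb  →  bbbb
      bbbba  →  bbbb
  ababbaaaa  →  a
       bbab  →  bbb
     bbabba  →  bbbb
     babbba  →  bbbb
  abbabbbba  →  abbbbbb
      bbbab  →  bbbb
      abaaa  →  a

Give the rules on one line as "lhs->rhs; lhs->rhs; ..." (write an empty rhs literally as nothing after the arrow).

  | aabbbaaa => aabbaa => aaba => ab
  | abab => bb
  | babbaaaa => bbbaaaa => bbaaa => baa => a
  | bbabb => bbbb

aba->b; ba->b; baa->a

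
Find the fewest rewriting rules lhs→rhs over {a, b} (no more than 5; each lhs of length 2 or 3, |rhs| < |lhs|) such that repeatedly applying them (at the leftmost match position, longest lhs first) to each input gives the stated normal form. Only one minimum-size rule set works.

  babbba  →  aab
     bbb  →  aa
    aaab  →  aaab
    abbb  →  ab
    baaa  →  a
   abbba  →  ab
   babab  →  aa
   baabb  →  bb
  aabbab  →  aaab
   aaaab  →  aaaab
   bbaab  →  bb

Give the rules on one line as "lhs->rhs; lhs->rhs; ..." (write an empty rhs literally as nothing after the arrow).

  | babbba => bbbba => aaba => aab
  | bbb => aa
  | aaab
  | abbb => ab

abb->a; ba->b; baa->; bbb->aa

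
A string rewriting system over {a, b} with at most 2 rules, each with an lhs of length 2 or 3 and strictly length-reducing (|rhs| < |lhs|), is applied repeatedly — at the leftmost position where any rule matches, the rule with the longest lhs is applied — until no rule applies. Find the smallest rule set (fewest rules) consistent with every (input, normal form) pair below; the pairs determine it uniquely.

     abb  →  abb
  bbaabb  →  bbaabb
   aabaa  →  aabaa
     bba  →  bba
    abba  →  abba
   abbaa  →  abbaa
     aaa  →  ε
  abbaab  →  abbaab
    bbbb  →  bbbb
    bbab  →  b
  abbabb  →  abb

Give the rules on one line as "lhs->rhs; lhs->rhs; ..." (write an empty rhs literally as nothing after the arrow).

  | abb
  | bbaabb
  | aabaa
  | bba

aaa->; bab->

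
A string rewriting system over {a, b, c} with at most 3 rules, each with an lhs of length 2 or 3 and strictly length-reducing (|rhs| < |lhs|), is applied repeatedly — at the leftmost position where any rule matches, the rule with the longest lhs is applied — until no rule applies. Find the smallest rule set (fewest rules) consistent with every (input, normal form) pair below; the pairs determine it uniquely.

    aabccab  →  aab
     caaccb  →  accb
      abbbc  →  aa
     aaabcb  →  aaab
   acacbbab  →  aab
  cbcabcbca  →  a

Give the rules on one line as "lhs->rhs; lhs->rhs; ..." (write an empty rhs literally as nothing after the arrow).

  | aabccab => aacab => aab
  | caaccb => accb
  | abbbc => aabc => aa
  | aaabcb => aaab

bb->a; bc->; ca->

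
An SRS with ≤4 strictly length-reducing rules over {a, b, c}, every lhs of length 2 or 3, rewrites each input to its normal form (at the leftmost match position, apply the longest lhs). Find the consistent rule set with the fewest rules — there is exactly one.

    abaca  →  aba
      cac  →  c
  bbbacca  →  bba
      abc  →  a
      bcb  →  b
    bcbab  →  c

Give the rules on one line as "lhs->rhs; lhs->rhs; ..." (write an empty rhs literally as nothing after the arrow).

ac->; bab->c; bc->

  | abaca => aba
  | cac => c
  | bbbacca => bbbca => bba
  | abc => a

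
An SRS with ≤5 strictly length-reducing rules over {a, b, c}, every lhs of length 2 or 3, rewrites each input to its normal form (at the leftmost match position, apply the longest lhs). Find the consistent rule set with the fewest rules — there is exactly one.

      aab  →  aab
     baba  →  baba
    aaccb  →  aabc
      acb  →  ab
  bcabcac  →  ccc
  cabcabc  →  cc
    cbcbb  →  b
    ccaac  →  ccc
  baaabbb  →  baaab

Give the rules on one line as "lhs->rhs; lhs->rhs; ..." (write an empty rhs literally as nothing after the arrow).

bb->c; ca->c; cb->b; ccb->bc

  | aab
  | baba
  | aaccb => aabc
  | acb => ab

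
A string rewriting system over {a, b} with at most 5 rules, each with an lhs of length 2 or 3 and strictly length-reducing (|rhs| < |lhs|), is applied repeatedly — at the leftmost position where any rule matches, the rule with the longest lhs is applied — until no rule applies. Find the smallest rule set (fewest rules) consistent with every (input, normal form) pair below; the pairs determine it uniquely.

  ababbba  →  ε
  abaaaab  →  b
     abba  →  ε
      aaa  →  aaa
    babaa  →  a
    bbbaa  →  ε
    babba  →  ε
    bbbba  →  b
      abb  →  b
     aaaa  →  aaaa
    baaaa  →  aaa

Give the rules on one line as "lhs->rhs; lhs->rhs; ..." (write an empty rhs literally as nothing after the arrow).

aab->b; ab->; ba->; bba->ab

  | ababbba => abbba => bba => ab => ε
  | abaaaab => aaaab => aab => b
  | abba => ba => ε
  | aaa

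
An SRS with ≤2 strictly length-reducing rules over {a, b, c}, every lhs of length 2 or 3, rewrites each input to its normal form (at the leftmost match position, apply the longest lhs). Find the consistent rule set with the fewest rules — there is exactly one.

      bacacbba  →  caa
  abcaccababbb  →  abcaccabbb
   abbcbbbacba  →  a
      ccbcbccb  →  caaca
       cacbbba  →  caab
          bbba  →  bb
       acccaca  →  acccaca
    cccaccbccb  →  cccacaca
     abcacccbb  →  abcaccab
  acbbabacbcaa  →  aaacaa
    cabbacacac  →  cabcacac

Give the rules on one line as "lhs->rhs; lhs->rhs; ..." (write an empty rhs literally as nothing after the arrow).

ba->; cb->a

  | bacacbba => cacbba => caaba => caa
  | abcaccababbb => abcaccabbb
  | abbcbbbacba => abbabbacba => abbbacba => abbcba => abbaa => aba => a
  | ccbcbccb => cacbccb => caaccb => caaca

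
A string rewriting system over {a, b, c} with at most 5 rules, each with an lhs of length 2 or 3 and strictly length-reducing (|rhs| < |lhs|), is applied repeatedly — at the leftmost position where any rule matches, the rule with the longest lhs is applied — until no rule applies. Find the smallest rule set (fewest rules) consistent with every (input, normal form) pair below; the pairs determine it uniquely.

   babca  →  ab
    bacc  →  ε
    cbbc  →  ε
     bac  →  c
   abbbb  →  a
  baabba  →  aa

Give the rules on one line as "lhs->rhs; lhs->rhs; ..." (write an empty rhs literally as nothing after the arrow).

  | babca => bca => ab
  | bacc => cc => ε
  | cbbc => cc => ε
  | bac => c

ba->; bb->; bca->ab; cc->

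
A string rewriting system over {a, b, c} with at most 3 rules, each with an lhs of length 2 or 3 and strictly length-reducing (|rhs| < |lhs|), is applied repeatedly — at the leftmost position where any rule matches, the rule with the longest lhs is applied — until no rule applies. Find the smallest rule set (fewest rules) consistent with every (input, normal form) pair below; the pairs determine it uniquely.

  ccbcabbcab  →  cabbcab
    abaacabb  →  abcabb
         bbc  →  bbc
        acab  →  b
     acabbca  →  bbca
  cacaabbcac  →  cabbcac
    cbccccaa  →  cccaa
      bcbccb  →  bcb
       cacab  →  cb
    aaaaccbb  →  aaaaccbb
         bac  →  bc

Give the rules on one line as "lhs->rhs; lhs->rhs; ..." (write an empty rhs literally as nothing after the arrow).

  | ccbcabbcab => cabbcab
  | abaacabb => abacabb => abcabb
  | bbc
  | acab => b

aca->; ba->b; cbc->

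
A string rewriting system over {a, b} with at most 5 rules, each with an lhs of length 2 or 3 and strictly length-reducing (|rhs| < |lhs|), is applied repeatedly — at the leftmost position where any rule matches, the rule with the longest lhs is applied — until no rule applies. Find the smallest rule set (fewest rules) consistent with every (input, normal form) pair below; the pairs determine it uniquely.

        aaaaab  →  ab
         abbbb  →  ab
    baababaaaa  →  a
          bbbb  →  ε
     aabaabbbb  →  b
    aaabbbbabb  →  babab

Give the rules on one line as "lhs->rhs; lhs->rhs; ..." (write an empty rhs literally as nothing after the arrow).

aa->b; abb->ab; baa->; bb->

  | aaaaab => baaab => ab
  | abbbb => abbb => abb => ab
  | baababaaaa => babaaaa => baaa => a
  | bbbb => bb => ε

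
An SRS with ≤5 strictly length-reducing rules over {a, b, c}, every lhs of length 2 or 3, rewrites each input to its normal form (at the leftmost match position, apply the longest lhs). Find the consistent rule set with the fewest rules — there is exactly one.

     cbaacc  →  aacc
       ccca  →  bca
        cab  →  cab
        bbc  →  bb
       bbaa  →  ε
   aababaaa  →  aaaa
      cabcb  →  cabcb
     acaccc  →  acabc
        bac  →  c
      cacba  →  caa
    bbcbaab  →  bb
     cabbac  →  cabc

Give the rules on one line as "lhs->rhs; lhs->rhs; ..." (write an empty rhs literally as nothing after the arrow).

  | cbaacc => aacc
  | ccca => bca
  | cab
  | bbc => bb

ba->; bbc->bb; cba->a; ccc->bc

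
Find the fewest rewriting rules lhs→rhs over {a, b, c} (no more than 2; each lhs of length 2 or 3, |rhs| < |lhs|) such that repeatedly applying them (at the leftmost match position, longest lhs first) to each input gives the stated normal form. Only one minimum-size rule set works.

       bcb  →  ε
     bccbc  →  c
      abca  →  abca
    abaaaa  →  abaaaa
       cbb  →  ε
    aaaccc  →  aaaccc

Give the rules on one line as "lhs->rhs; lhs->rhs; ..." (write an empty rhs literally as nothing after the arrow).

bb->; cb->b

  | bcb => bb => ε
  | bccbc => bcbc => bbc => c
  | abca
  | abaaaa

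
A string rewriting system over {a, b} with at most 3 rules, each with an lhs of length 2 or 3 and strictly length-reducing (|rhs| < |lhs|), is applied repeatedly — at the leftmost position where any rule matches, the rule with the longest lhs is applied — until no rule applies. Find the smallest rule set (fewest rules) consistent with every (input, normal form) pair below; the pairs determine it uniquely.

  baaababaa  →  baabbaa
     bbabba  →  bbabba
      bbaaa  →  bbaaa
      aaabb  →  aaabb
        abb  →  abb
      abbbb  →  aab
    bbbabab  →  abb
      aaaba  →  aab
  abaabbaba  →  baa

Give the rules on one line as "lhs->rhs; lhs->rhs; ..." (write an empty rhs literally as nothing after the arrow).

  | baaababaa => baabbaa
  | bbabba
  | bbaaa
  | aaabb

aba->b; bbb->a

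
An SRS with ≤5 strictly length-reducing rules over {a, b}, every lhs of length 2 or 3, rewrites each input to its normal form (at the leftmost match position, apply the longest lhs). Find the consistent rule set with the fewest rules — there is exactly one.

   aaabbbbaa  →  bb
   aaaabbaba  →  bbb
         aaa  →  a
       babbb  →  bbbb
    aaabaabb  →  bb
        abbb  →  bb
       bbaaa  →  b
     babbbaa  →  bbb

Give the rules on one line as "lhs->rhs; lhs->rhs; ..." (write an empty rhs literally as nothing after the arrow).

aa->; ab->; ba->b; baa->

  | aaabbbbaa => abbbbaa => bbbaa => bb
  | aaaabbaba => aabbaba => bbaba => bbba => bbb
  | aaa => a
  | babbb => bbbb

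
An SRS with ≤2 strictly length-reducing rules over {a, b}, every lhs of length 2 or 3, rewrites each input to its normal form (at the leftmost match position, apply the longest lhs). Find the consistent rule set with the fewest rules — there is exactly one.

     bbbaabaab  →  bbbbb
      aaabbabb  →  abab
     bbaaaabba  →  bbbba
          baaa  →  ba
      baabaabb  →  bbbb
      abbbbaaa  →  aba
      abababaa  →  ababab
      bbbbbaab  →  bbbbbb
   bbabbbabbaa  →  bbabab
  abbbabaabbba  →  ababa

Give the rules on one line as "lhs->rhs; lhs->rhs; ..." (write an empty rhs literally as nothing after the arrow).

  | bbbaabaab => bbbbaab => bbbbb
  | aaabbabb => abbabb => ababb => abab
  | bbaaaabba => bbaabba => bbbba
  | baaa => ba

aa->; abb->ab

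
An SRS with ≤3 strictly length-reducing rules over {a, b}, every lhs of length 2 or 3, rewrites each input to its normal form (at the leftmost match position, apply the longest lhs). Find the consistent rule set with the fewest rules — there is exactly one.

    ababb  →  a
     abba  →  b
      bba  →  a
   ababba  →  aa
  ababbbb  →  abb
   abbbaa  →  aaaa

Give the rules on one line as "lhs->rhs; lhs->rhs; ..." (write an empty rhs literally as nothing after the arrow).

aba->b; ba->a; bbb->a

  | ababb => bbb => a
  | abba => aba => b
  | bba => ba => a
  | ababba => bbba => aa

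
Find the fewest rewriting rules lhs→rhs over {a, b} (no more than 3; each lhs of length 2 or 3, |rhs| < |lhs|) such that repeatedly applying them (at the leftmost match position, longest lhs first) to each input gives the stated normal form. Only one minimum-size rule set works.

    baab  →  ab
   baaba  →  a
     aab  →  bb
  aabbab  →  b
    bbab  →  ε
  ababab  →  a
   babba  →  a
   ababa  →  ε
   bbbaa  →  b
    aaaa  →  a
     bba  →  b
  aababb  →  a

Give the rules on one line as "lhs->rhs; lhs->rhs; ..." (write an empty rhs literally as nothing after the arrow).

  | baab => ab
  | baaba => aba => a
  | aab => bb
  | aabbab => bbbab => bba => b

aa->b; ba->; bab->a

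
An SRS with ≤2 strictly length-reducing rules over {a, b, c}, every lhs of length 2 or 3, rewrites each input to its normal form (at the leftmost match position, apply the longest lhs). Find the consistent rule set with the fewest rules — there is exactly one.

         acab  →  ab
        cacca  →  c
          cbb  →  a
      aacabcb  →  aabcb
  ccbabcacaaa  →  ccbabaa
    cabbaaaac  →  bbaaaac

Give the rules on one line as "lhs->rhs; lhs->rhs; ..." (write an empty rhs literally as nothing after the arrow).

ca->; cbb->a

  | acab => ab
  | cacca => cca => c
  | cbb => a
  | aacabcb => aabcb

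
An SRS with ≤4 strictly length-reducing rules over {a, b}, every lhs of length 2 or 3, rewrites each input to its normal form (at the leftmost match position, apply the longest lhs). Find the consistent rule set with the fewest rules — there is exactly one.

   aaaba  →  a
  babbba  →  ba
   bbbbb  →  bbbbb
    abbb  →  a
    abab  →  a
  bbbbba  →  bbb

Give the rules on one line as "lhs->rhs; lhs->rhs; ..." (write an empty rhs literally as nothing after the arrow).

  | aaaba => aaba => aba => aa => a
  | babbba => babba => baba => baa => ba
  | bbbbb
  | abbb => abb => ab => a

aa->a; ab->a; bba->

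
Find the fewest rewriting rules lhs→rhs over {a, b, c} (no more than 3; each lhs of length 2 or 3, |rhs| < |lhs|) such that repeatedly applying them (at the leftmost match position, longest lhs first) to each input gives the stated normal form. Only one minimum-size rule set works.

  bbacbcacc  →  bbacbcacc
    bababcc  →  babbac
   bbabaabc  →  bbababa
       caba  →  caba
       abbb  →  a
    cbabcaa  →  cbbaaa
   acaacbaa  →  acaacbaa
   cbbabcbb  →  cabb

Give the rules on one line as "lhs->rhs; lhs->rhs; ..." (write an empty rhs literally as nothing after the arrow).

abc->ba; bbb->

  | bbacbcacc
  | bababcc => babbac
  | bbabaabc => bbababa
  | caba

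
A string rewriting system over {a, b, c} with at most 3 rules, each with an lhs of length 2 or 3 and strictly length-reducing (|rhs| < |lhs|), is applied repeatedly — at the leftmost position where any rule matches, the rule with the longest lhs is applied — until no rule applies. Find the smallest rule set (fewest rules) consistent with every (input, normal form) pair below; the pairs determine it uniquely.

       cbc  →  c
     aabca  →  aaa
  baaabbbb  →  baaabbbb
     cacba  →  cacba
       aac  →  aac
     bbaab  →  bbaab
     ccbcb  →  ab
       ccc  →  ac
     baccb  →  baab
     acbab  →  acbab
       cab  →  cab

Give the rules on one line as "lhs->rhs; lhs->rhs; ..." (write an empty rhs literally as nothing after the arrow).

  | cbc => c
  | aabca => aaa
  | baaabbbb
  | cacba

bc->; cc->a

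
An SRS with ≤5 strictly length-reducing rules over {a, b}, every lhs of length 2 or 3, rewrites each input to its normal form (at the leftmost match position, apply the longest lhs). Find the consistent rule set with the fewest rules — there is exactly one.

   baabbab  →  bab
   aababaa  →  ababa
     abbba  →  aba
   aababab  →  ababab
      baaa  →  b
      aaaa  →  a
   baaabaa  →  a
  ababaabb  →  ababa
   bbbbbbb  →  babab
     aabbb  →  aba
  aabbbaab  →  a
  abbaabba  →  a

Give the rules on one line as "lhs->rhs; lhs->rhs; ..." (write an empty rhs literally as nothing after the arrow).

  | baabbab => babbab => baab => bab
  | aababaa => ababaa => ababa
  | abbba => abaa => aba
  | aababab => ababab

aa->a; aaa->; bb->; bbb->ba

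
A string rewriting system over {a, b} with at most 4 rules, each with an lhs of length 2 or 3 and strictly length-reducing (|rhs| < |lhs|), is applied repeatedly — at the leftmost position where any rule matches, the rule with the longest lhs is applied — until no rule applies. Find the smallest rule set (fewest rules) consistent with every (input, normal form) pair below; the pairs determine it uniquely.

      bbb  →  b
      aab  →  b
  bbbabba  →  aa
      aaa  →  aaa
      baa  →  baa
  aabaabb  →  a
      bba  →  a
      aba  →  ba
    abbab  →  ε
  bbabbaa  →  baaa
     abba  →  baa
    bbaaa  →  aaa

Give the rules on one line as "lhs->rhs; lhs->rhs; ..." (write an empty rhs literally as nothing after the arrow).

  | bbb => b
  | aab => ab => b
  | bbbabba => babba => bbaa => aa
  | aaa

ab->b; abb->ba; bb->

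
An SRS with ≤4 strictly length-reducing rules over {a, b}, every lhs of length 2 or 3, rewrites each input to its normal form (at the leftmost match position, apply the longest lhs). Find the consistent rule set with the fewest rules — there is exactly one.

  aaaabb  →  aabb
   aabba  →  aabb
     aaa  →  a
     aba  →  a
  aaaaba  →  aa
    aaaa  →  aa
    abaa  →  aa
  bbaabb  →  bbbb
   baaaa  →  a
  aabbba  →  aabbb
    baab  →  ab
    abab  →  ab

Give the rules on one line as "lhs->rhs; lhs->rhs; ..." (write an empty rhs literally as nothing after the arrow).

  | aaaabb => aabb
  | aabba => aabb
  | aaa => a
  | aba => a

aaa->a; ba->; bba->bb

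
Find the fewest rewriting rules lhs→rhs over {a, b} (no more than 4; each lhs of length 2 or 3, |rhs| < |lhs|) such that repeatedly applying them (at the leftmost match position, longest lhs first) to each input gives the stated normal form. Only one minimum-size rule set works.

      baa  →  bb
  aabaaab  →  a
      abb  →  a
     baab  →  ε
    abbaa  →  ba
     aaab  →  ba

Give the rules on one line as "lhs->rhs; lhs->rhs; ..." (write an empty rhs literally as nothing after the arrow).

aa->b; ab->a; bbb->

  | baa => bb
  | aabaaab => bbaaab => bbbab => ab => a
  | abb => ab => a
  | baab => bbb => ε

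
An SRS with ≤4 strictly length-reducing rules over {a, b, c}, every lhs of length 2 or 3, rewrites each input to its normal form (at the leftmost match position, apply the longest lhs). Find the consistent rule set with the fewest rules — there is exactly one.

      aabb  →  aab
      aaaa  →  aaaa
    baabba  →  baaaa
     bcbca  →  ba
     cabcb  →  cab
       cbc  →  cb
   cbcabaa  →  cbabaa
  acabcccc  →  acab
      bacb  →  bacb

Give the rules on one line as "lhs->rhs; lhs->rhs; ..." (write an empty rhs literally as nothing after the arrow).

bb->b; bba->aa; bc->b

  | aabb => aab
  | aaaa
  | baabba => baaaa
  | bcbca => bbca => bca => ba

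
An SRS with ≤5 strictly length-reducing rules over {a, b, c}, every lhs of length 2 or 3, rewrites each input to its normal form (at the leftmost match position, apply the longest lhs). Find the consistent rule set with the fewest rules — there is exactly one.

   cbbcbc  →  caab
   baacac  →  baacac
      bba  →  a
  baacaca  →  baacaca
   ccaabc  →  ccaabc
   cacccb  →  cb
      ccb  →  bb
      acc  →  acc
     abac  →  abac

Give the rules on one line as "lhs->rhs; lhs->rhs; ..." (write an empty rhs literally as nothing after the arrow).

  | cbbcbc => cabbc => caab
  | baacac
  | bba => a
  | baacaca

acb->; bba->a; bbc->ab; ccb->bb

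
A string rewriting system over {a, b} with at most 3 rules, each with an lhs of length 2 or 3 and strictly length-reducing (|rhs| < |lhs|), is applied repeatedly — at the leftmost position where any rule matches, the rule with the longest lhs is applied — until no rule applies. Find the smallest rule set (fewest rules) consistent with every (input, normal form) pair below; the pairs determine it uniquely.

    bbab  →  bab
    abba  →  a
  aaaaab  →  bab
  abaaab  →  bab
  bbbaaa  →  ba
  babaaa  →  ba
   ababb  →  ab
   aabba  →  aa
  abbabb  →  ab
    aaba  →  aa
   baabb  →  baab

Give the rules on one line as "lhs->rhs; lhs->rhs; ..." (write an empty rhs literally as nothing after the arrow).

  | bbab => bab
  | abba => aba => a
  | aaaaab => baaab => bbab => bab
  | abaaab => aaab => bab

aaa->ba; aba->a; bb->b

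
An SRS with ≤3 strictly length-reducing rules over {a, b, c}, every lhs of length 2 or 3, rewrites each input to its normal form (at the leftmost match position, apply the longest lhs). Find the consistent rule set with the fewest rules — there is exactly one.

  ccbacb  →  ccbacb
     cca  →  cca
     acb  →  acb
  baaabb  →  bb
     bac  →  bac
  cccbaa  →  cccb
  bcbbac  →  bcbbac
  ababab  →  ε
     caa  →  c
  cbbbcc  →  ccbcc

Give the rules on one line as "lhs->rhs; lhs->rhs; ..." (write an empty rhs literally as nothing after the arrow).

  | ccbacb
  | cca
  | acb
  | baaabb => babb => bb

aa->; ab->; bbb->cb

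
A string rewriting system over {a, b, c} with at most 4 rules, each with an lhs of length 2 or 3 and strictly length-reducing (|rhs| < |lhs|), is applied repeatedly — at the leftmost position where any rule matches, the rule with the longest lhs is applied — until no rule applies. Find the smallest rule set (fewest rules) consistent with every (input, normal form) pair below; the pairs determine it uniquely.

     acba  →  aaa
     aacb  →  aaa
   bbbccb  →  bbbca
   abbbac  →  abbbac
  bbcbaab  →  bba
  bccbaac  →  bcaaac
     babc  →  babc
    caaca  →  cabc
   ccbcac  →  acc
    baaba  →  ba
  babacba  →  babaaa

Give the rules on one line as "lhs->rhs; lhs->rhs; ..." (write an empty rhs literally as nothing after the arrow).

  | acba => aaa
  | aacb => aaa
  | bbbccb => bbbca
  | abbbac

aab->; aca->bc; cb->a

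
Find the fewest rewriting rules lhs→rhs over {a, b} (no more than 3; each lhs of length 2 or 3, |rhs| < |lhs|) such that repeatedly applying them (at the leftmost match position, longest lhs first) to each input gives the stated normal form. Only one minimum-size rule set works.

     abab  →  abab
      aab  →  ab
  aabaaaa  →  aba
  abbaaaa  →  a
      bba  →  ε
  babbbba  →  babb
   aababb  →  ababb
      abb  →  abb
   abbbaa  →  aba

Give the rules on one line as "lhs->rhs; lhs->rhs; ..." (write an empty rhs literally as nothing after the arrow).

  | abab
  | aab => ab
  | aabaaaa => abaaaa => abaaa => abaa => aba
  | abbaaaa => aaaa => aaa => aa => a

aa->a; bba->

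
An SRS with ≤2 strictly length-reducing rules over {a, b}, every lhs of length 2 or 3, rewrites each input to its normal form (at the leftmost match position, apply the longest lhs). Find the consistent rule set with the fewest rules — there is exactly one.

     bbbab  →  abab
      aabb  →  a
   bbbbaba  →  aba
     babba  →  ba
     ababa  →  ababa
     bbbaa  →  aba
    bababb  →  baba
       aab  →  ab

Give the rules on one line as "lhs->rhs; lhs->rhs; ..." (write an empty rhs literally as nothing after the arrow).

  | bbbab => abab
  | aabb => abb => aa => a
  | bbbbaba => abbaba => aaaba => aaba => aba
  | babba => baaa => baa => ba

aa->a; bb->a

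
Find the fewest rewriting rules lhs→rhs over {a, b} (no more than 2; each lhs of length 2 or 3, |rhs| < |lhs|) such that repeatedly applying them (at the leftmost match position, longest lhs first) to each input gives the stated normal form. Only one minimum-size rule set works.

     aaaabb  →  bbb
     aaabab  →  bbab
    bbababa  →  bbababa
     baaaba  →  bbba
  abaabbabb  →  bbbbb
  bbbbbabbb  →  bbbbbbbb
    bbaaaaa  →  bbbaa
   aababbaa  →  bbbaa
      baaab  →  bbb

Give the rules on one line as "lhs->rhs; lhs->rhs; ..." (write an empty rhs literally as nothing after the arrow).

aaa->b; abb->bb

  | aaaabb => babb => bbb
  | aaabab => bbab
  | bbababa
  | baaaba => bbba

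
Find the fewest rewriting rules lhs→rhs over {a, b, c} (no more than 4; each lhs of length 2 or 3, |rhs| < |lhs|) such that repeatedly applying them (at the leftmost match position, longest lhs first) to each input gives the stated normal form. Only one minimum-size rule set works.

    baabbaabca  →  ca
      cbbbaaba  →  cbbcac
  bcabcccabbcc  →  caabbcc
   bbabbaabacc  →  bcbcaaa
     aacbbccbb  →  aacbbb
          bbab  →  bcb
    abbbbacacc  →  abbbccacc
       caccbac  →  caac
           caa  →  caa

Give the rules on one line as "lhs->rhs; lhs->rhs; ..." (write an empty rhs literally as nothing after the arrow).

abc->; ba->c; ccb->; ccc->aa

  | baabbaabca => cabbaabca => cabcabca => cabca => ca
  | cbbbaaba => cbbcaba => cbbcac
  | bcabcccabbcc => bcccabbcc => baaabbcc => caabbcc
  | bbabbaabacc => bcbbaabacc => bcbcabacc => bcbcaccc => bcbcaaa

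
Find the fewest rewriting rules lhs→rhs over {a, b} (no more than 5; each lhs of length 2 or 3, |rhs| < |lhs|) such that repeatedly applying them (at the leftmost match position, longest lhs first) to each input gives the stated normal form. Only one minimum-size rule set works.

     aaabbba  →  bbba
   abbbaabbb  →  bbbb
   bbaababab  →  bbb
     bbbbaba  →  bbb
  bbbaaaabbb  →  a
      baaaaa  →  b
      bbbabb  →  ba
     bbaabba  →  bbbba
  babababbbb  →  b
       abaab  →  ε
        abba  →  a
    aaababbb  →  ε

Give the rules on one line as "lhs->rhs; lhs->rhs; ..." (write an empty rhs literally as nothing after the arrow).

  | aaabbba => bbba
  | abbbaabbb => baabbb => bbbb
  | bbaababab => bbbabab => bbaab => bbb
  | bbbbaba => bbbaa => bbb

aa->; aaa->; abb->; bab->a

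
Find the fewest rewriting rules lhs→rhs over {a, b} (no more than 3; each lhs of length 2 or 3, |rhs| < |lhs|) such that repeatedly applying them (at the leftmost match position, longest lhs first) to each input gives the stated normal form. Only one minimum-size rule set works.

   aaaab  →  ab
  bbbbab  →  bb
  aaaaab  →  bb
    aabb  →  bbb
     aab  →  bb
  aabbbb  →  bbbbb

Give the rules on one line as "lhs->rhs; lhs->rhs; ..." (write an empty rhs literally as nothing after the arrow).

aa->b; ba->; bab->a

  | aaaab => baab => ab
  | bbbbab => bbba => bb
  | aaaaab => baaab => aab => bb
  | aabb => bbb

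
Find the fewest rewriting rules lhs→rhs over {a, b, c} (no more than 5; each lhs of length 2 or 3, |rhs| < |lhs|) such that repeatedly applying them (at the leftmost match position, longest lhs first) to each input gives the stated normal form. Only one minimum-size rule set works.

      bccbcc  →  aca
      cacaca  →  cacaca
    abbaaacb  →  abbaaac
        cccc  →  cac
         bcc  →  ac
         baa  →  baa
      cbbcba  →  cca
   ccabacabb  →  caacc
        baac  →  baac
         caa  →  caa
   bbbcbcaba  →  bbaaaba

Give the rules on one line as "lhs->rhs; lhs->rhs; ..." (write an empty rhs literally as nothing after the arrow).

bc->a; cab->cc; cb->c; ccc->ca

  | bccbcc => acbcc => accc => aca
  | cacaca
  | abbaaacb => abbaaac
  | cccc => cac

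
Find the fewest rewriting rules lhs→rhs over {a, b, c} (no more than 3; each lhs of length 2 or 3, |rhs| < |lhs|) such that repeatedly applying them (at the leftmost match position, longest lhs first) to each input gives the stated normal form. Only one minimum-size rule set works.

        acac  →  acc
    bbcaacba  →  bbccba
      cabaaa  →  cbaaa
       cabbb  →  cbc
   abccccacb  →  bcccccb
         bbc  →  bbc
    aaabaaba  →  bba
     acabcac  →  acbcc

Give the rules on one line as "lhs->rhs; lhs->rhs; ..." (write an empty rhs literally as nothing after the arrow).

ab->b; bbb->bc; ca->c

  | acac => acc
  | bbcaacba => bbcacba => bbccba
  | cabaaa => cbaaa
  | cabbb => cbbb => cbc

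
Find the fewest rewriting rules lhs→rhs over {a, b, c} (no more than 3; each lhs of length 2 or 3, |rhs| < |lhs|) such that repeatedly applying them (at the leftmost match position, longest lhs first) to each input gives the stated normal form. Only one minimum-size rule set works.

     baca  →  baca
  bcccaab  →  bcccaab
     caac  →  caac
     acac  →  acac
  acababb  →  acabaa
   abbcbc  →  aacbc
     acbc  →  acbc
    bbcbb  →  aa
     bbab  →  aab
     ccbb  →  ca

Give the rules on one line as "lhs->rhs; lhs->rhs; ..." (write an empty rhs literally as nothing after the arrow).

  | baca
  | bcccaab
  | caac
  | acac

bb->a; cbb->a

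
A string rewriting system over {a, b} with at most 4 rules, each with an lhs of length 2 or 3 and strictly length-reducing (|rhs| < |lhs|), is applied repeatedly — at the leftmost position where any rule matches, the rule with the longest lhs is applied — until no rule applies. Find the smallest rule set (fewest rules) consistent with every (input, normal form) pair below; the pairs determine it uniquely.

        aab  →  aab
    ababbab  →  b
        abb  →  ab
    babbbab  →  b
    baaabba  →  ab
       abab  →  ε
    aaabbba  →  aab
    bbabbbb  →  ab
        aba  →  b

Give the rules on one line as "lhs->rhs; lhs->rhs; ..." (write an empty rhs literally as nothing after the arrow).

aba->b; abb->ab; ba->; bb->

  | aab
  | ababbab => bbbab => bab => b
  | abb => ab
  | babbbab => bbbab => bab => b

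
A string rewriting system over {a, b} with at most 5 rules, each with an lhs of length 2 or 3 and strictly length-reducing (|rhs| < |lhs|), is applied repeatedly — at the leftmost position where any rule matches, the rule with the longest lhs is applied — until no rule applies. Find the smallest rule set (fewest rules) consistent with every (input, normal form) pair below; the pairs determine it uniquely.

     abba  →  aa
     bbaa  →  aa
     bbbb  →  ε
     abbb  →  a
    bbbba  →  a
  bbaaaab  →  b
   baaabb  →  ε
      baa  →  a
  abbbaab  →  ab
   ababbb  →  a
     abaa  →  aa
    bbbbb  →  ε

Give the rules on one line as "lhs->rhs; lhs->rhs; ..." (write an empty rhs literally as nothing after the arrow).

aab->b; ba->; bb->; bbb->bb

  | abba => aa
  | bbaa => aa
  | bbbb => bbb => bb => ε
  | abbb => abb => a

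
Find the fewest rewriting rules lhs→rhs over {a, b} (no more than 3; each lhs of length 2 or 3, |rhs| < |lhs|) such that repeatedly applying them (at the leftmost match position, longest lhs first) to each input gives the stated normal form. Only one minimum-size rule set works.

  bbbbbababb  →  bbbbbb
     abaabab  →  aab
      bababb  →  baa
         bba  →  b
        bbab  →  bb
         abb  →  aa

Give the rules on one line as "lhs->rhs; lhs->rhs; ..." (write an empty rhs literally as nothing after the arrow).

aba->a; abb->aa; bba->b

  | bbbbbababb => bbbbbabb => bbbbbb
  | abaabab => aabab => aab
  | bababb => babb => baa
  | bba => b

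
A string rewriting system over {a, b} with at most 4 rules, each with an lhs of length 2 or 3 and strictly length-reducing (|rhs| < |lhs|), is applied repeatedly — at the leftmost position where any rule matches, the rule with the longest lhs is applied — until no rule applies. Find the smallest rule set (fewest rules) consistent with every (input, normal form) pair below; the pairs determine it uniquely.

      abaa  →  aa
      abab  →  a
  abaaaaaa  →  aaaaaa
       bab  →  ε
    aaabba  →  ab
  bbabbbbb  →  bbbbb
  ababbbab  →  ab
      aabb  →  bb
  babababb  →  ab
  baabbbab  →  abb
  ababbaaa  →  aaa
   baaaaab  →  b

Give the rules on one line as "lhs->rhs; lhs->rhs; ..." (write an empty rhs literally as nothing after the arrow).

  | abaa => aa
  | abab => a
  | abaaaaaa => aaaaaa
  | bab => ε

aab->b; ba->; bab->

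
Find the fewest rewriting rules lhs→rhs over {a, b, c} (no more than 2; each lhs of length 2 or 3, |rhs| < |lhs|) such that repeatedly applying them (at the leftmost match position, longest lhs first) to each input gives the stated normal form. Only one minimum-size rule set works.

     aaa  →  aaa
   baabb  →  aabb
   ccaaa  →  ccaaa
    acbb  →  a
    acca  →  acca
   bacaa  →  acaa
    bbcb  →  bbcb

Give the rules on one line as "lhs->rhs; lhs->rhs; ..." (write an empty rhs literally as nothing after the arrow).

ba->a; cbb->

  | aaa
  | baabb => aabb
  | ccaaa
  | acbb => a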